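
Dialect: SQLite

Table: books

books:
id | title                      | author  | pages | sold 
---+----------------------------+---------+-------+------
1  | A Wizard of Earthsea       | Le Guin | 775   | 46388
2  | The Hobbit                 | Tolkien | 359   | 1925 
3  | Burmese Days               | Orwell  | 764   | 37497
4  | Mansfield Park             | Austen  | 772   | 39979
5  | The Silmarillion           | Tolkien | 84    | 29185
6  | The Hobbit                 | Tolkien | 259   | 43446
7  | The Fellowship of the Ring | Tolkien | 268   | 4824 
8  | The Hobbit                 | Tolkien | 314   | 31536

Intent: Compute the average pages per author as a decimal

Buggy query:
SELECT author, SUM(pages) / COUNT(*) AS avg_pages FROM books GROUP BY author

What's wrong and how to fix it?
Bug: SUM(pages) and COUNT(*) are both integers; the division truncates the fractional part

Fix: Cast one side to REAL so the division keeps the fractional part

Corrected query:
SELECT author, SUM(pages) * 1.0 / COUNT(*) AS avg_pages FROM books GROUP BY author

Result:
author  | avg_pages
--------+----------
Austen  | 772      
Le Guin | 775      
Orwell  | 764      
Tolkien | 256.8    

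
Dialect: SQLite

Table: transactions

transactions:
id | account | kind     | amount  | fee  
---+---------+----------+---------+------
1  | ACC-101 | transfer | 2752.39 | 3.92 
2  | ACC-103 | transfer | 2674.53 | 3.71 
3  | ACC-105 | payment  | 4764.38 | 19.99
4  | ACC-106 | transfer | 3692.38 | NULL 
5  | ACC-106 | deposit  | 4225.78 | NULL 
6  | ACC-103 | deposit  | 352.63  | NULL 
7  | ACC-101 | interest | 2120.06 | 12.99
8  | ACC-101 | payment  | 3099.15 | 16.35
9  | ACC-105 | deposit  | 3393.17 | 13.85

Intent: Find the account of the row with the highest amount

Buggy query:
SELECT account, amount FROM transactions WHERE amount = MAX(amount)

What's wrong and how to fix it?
Bug: MAX(amount) is an aggregate and cannot be used directly in WHERE

Fix: Use a subquery: WHERE amount = (SELECT MAX(amount) FROM transactions)

Corrected query:
SELECT account, amount FROM transactions WHERE amount = (SELECT MAX(amount) FROM transactions)

Result:
account | amount 
--------+--------
ACC-105 | 4764.38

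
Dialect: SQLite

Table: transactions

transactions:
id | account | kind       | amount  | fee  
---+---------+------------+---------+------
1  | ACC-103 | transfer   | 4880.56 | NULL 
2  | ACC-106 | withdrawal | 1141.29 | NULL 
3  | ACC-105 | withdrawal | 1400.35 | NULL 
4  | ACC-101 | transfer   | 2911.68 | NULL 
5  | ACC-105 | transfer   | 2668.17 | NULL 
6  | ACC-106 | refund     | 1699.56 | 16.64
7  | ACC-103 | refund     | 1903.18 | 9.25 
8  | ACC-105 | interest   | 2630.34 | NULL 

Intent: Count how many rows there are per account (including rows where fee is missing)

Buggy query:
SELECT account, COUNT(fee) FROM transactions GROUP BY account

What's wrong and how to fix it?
Bug: COUNT(column) counts non-NULL values only; rows with NULL fee aren't counted

Fix: Use COUNT(*) to count all rows regardless of NULL

Corrected query:
SELECT account, COUNT(*) FROM transactions GROUP BY account

Result:
account | COUNT(*)
--------+---------
ACC-101 | 1       
ACC-103 | 2       
ACC-105 | 3       
ACC-106 | 2       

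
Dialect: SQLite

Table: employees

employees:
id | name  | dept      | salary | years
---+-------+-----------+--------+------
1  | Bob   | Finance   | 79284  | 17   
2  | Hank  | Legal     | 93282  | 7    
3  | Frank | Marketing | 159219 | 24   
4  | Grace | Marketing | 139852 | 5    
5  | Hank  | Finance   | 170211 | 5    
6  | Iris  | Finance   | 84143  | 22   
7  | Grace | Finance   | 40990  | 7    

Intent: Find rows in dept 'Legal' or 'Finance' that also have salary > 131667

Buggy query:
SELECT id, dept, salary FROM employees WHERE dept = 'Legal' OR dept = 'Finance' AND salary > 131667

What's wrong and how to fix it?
Bug: Without parentheses, AND is evaluated before OR, so the salary filter only applies to the 'Finance' branch

Fix: Group the OR with parentheses (or use IN), then AND the threshold

Corrected query:
SELECT id, dept, salary FROM employees WHERE (dept = 'Legal' OR dept = 'Finance') AND salary > 131667

Result:
id | dept    | salary
---+---------+-------
5  | Finance | 170211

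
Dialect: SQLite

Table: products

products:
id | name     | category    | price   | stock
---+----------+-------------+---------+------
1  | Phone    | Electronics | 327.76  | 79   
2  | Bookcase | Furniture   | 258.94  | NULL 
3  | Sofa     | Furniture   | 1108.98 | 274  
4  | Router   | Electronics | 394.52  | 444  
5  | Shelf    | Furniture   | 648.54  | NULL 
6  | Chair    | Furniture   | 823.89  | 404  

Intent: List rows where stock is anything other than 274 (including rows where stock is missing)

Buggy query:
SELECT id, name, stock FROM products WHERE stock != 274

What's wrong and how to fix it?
Bug: 'stock != 274' is unknown when stock is NULL, so NULL rows are silently excluded

Fix: Add an explicit OR stock IS NULL to include the missing-value rows

Corrected query:
SELECT id, name, stock FROM products WHERE stock != 274 OR stock IS NULL

Result:
id | name     | stock
---+----------+------
1  | Phone    | 79   
2  | Bookcase | NULL 
4  | Router   | 444  
5  | Shelf    | NULL 
6  | Chair    | 404  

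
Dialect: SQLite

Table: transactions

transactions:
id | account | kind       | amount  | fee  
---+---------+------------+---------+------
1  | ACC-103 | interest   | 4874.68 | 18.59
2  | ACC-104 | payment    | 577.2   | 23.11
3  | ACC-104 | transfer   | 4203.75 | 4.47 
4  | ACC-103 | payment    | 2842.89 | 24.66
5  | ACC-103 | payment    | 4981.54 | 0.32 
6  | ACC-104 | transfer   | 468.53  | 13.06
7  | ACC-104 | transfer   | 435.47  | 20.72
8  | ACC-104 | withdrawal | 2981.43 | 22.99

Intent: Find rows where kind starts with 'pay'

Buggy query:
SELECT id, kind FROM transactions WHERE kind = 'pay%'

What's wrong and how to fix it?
Bug: Wildcards only work with LIKE; '=' treats '%' as a literal character

Fix: Use LIKE for wildcard pattern matching

Corrected query:
SELECT id, kind FROM transactions WHERE kind LIKE 'pay%'

Result:
id | kind   
---+--------
2  | payment
4  | payment
5  | payment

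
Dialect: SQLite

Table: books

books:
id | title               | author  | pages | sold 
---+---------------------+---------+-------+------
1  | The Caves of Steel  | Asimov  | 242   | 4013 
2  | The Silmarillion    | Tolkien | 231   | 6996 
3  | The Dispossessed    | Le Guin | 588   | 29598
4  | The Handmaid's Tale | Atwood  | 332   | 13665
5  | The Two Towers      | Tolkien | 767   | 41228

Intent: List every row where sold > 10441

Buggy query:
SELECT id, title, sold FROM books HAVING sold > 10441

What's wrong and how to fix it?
Bug: HAVING filters the output of aggregation, but this query has no GROUP BY and no aggregate functions, so SQLite rejects it (HAVING clause on a non-aggregate query); the condition here is per row

Fix: Replace HAVING with WHERE since the condition applies to individual rows

Corrected query:
SELECT id, title, sold FROM books WHERE sold > 10441

Result:
id | title               | sold 
---+---------------------+------
3  | The Dispossessed    | 29598
4  | The Handmaid's Tale | 13665
5  | The Two Towers      | 41228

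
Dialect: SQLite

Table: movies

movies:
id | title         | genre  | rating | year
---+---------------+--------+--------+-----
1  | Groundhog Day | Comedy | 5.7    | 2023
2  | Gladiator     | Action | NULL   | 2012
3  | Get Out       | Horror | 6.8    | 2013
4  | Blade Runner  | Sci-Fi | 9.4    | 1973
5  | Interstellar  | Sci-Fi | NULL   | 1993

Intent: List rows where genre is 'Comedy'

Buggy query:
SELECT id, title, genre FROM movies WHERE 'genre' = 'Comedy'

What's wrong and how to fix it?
Bug: Single quotes denote string literals in SQL; the column name is being compared as a constant string

Fix: Remove the quotes around the column name (or use double quotes for an identifier)

Corrected query:
SELECT id, title, genre FROM movies WHERE genre = 'Comedy'

Result:
id | title         | genre 
---+---------------+-------
1  | Groundhog Day | Comedy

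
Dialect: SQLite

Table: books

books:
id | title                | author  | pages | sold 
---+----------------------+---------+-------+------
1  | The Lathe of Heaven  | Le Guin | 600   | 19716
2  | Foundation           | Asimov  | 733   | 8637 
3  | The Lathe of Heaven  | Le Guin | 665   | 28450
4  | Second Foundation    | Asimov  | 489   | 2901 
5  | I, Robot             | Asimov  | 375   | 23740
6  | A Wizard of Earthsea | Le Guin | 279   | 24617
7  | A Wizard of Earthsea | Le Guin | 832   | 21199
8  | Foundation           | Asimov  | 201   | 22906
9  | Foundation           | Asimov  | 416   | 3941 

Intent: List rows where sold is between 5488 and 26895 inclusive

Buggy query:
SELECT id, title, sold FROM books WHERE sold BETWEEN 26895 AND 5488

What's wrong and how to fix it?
Bug: The bounds are reversed; BETWEEN a AND b requires a <= b to match anything

Fix: Swap the bounds so the smaller value comes first

Corrected query:
SELECT id, title, sold FROM books WHERE sold BETWEEN 5488 AND 26895

Result:
id | title                | sold 
---+----------------------+------
1  | The Lathe of Heaven  | 19716
2  | Foundation           | 8637 
5  | I, Robot             | 23740
6  | A Wizard of Earthsea | 24617
7  | A Wizard of Earthsea | 21199
8  | Foundation           | 22906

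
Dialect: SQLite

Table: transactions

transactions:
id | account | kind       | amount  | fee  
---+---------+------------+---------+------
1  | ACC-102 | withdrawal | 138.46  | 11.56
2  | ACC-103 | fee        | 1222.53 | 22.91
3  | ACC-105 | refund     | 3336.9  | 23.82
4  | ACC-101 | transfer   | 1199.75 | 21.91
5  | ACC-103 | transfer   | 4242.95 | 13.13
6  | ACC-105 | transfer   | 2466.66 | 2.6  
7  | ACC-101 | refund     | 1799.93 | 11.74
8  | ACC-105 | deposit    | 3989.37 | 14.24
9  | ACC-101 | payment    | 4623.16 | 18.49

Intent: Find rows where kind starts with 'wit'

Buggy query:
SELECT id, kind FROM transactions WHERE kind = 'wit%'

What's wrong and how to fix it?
Bug: Wildcards only work with LIKE; '=' treats '%' as a literal character

Fix: Use LIKE for wildcard pattern matching

Corrected query:
SELECT id, kind FROM transactions WHERE kind LIKE 'wit%'

Result:
id | kind      
---+-----------
1  | withdrawal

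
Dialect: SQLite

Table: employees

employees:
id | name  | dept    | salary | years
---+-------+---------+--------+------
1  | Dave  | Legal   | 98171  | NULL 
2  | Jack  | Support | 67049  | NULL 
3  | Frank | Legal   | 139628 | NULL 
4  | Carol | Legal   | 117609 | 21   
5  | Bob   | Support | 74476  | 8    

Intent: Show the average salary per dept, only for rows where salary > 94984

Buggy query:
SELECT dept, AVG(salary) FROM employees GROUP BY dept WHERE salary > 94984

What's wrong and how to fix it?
Bug: WHERE cannot follow GROUP BY

Fix: Place WHERE between FROM and GROUP BY

Corrected query:
SELECT dept, AVG(salary) FROM employees WHERE salary > 94984 GROUP BY dept

Result:
dept  | AVG(salary)  
------+--------------
Legal | 118469.333333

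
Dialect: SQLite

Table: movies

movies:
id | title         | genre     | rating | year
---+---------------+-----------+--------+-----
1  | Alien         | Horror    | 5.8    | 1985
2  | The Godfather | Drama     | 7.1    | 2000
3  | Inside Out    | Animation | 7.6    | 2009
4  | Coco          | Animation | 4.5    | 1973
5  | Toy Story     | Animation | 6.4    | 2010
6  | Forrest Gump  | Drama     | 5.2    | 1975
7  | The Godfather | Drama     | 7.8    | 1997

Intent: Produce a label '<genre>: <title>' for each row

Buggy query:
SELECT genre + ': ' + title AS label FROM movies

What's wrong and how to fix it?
Bug: '+' is numeric addition; on text columns SQLite converts them to 0 instead of concatenating

Fix: Use the || operator for string concatenation

Corrected query:
SELECT genre || ': ' || title AS label FROM movies

Result:
label                
---------------------
Horror: Alien        
Drama: The Godfather 
Animation: Inside Out
Animation: Coco      
Animation: Toy Story 
Drama: Forrest Gump  
Drama: The Godfather 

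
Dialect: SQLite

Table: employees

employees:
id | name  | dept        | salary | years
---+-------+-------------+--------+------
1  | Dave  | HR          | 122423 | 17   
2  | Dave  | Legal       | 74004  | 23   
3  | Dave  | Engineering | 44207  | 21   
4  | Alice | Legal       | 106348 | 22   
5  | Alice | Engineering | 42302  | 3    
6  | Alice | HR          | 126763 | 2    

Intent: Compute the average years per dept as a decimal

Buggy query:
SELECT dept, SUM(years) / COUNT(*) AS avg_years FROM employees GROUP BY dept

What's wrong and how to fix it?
Bug: Both operands are integers, so '/' performs integer division and truncates

Fix: Multiply by 1.0 (or CAST to REAL) to force floating-point division

Corrected query:
SELECT dept, SUM(years) * 1.0 / COUNT(*) AS avg_years FROM employees GROUP BY dept

Result:
dept        | avg_years
------------+----------
Engineering | 12       
HR          | 9.5      
Legal       | 22.5     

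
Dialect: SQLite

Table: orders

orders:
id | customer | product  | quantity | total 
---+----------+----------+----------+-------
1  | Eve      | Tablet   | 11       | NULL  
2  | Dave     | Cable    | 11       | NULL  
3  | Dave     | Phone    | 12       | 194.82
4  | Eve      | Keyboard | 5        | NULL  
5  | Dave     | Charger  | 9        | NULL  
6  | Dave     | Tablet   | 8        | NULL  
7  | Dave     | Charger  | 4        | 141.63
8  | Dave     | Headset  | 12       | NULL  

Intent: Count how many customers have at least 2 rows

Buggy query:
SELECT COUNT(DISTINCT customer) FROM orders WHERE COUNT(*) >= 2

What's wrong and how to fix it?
Bug: WHERE filters individual rows, not groups, so a group-level COUNT is invalid there

Fix: Use a subquery that GROUPs and filters with HAVING, then count its rows

Corrected query:
SELECT COUNT(*) FROM (SELECT customer FROM orders GROUP BY customer HAVING COUNT(*) >= 2)

Result:
COUNT(*)
--------
2       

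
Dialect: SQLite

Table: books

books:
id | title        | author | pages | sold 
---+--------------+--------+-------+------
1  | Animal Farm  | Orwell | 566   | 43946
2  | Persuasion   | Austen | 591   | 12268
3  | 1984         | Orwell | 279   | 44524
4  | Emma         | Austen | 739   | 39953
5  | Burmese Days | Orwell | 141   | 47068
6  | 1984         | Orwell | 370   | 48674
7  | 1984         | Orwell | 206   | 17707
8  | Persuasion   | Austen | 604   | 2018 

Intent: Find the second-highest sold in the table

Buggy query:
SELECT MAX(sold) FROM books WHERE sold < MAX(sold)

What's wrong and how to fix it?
Bug: The inner MAX is an aggregate inside WHERE, which is not allowed

Fix: Put the inner MAX in a scalar subquery

Corrected query:
SELECT MAX(sold) FROM books WHERE sold < (SELECT MAX(sold) FROM books)

Result:
MAX(sold)
---------
47068    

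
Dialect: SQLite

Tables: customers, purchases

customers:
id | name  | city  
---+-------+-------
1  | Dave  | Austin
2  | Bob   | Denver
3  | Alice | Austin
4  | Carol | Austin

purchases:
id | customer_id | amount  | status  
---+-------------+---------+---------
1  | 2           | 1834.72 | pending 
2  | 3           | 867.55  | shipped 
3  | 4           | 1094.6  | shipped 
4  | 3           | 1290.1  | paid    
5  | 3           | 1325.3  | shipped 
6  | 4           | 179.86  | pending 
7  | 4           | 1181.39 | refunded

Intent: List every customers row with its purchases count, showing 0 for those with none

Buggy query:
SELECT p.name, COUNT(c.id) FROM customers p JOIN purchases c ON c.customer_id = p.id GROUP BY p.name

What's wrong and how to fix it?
Bug: INNER JOIN drops customers rows that have no matching purchases rows

Fix: Use LEFT JOIN so parents without children still appear (COUNT(c.id) gives 0)

Corrected query:
SELECT p.name, COUNT(c.id) FROM customers p LEFT JOIN purchases c ON c.customer_id = p.id GROUP BY p.name

Result:
name  | COUNT(c.id)
------+------------
Alice | 3          
Bob   | 1          
Carol | 3          
Dave  | 0          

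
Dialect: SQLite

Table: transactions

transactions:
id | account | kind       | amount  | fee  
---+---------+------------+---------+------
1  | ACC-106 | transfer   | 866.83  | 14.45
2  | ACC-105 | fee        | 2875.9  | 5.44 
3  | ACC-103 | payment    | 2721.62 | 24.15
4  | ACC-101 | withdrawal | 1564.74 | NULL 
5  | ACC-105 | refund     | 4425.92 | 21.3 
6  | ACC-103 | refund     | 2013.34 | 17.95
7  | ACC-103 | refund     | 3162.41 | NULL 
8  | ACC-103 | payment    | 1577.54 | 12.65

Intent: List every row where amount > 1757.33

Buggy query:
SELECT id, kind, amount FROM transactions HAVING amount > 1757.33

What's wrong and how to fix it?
Bug: This is a non-aggregate query (no GROUP BY, no aggregates), so in SQLite the HAVING clause is invalid here; a row-level condition belongs in WHERE

Fix: Replace HAVING with WHERE since the condition applies to individual rows

Corrected query:
SELECT id, kind, amount FROM transactions WHERE amount > 1757.33

Result:
id | kind    | amount 
---+---------+--------
2  | fee     | 2875.9 
3  | payment | 2721.62
5  | refund  | 4425.92
6  | refund  | 2013.34
7  | refund  | 3162.41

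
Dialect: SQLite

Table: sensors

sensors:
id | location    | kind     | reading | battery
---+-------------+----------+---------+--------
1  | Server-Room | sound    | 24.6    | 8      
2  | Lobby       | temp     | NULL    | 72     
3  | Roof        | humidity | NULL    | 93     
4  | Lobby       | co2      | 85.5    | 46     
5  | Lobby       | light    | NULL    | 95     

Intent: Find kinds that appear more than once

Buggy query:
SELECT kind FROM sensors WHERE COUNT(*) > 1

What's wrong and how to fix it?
Bug: WHERE can't reference COUNT(*); aggregates are computed after WHERE

Fix: GROUP BY kind, then filter groups with HAVING COUNT(*) > 1

Corrected query:
SELECT kind FROM sensors GROUP BY kind HAVING COUNT(*) > 1

Result:
(no rows)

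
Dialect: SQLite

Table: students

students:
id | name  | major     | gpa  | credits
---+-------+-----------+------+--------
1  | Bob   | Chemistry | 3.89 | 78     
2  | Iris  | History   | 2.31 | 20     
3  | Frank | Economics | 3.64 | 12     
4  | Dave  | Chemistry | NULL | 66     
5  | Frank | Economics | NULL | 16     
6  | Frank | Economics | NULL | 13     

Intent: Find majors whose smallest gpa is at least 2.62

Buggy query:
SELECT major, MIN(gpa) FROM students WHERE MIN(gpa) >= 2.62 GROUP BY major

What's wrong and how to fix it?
Bug: Aggregates like MIN are computed per group after WHERE runs

Fix: Replace WHERE with HAVING after the GROUP BY

Corrected query:
SELECT major, MIN(gpa) FROM students GROUP BY major HAVING MIN(gpa) >= 2.62

Result:
major     | MIN(gpa)
----------+---------
Chemistry | 3.89    
Economics | 3.64    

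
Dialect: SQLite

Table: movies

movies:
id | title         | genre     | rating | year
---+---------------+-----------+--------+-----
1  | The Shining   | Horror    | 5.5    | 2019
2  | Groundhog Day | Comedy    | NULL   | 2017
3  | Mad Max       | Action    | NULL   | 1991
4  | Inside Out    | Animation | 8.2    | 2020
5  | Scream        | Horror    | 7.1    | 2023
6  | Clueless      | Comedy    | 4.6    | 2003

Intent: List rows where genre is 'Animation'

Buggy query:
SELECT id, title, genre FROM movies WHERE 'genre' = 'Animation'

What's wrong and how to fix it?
Bug: Single quotes denote string literals in SQL; the column name is being compared as a constant string

Fix: Reference the column as genre without single quotes

Corrected query:
SELECT id, title, genre FROM movies WHERE genre = 'Animation'

Result:
id | title      | genre    
---+------------+----------
4  | Inside Out | Animation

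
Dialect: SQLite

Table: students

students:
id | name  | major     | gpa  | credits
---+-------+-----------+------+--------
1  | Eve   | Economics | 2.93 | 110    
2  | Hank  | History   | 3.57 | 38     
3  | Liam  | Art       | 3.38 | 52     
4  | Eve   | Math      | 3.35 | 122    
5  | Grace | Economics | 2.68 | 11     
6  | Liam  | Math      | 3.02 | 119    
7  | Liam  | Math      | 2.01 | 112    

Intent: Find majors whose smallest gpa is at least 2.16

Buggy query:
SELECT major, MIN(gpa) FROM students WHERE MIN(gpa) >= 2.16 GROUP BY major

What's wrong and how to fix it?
Bug: MIN() in WHERE is a misuse of aggregate

Fix: Replace WHERE with HAVING after the GROUP BY

Corrected query:
SELECT major, MIN(gpa) FROM students GROUP BY major HAVING MIN(gpa) >= 2.16

Result:
major     | MIN(gpa)
----------+---------
Art       | 3.38    
Economics | 2.68    
History   | 3.57    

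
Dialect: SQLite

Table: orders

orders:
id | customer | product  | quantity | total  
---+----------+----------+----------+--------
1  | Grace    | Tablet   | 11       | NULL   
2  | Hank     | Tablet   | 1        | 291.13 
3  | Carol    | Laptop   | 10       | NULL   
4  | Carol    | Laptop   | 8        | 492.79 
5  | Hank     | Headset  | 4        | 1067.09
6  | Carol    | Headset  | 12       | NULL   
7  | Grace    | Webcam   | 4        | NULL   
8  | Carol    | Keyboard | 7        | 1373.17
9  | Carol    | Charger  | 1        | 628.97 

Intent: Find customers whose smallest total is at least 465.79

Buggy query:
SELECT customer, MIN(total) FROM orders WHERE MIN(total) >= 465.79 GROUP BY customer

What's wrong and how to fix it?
Bug: Aggregates like MIN are computed per group after WHERE runs

Fix: Use HAVING for the per-group MIN condition

Corrected query:
SELECT customer, MIN(total) FROM orders GROUP BY customer HAVING MIN(total) >= 465.79

Result:
customer | MIN(total)
---------+-----------
Carol    | 492.79    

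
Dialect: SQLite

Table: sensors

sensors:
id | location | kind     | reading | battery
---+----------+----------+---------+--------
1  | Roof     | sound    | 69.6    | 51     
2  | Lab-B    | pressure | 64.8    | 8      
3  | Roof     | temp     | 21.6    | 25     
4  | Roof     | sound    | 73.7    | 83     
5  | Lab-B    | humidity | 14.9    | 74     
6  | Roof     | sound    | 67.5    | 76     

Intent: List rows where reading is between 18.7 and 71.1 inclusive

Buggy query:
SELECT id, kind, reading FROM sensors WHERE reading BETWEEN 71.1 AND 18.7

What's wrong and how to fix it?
Bug: The bounds are reversed; BETWEEN a AND b requires a <= b to match anything

Fix: Write BETWEEN 18.7 AND 71.1

Corrected query:
SELECT id, kind, reading FROM sensors WHERE reading BETWEEN 18.7 AND 71.1

Result:
id | kind     | reading
---+----------+--------
1  | sound    | 69.6   
2  | pressure | 64.8   
3  | temp     | 21.6   
6  | sound    | 67.5   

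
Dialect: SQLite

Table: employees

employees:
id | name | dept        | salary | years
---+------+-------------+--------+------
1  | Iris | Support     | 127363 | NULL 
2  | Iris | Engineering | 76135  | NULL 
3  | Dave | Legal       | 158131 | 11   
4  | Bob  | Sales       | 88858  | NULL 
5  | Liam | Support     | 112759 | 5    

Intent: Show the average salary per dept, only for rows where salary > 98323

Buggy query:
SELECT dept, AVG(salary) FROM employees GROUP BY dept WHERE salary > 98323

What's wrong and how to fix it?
Bug: WHERE cannot follow GROUP BY

Fix: Move the WHERE clause before GROUP BY

Corrected query:
SELECT dept, AVG(salary) FROM employees WHERE salary > 98323 GROUP BY dept

Result:
dept    | AVG(salary)
--------+------------
Legal   | 158131     
Support | 120061     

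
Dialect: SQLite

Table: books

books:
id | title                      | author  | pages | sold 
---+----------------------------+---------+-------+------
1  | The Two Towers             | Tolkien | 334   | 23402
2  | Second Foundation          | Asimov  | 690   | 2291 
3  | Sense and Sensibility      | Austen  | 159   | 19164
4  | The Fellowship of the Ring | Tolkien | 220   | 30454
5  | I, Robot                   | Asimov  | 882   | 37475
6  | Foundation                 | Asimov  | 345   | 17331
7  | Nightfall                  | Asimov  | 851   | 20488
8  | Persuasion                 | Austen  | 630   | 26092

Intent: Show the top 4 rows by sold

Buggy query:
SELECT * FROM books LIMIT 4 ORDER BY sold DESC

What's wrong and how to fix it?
Bug: ORDER BY cannot follow LIMIT; LIMIT is the final clause

Fix: Swap the clauses: ORDER BY first, then LIMIT

Corrected query:
SELECT * FROM books ORDER BY sold DESC LIMIT 4

Result:
id | title                      | author  | pages | sold 
---+----------------------------+---------+-------+------
5  | I, Robot                   | Asimov  | 882   | 37475
4  | The Fellowship of the Ring | Tolkien | 220   | 30454
8  | Persuasion                 | Austen  | 630   | 26092
1  | The Two Towers             | Tolkien | 334   | 23402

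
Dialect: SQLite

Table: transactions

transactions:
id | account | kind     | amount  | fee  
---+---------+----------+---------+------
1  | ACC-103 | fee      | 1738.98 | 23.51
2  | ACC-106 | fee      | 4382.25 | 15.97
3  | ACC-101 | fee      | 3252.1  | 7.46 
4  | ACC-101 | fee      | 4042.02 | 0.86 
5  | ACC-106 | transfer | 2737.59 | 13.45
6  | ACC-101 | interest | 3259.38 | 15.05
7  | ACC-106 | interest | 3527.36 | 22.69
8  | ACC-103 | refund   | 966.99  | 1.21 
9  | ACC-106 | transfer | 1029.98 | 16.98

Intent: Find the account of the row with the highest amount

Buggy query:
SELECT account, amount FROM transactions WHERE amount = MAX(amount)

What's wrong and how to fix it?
Bug: MAX(amount) is an aggregate and cannot be used directly in WHERE

Fix: Wrap MAX in a scalar subquery so WHERE compares against a single value

Corrected query:
SELECT account, amount FROM transactions WHERE amount = (SELECT MAX(amount) FROM transactions)

Result:
account | amount 
--------+--------
ACC-106 | 4382.25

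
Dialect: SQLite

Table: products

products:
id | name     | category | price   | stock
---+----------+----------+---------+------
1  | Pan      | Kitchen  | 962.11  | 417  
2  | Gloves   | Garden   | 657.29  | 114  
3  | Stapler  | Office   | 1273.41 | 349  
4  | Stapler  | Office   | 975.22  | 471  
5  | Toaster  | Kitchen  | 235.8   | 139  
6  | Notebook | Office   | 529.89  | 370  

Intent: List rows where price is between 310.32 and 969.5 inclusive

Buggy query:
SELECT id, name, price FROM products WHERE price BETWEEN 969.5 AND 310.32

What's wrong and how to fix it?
Bug: The bounds are reversed; BETWEEN a AND b requires a <= b to match anything

Fix: Swap the bounds so the smaller value comes first

Corrected query:
SELECT id, name, price FROM products WHERE price BETWEEN 310.32 AND 969.5

Result:
id | name     | price 
---+----------+-------
1  | Pan      | 962.11
2  | Gloves   | 657.29
6  | Notebook | 529.89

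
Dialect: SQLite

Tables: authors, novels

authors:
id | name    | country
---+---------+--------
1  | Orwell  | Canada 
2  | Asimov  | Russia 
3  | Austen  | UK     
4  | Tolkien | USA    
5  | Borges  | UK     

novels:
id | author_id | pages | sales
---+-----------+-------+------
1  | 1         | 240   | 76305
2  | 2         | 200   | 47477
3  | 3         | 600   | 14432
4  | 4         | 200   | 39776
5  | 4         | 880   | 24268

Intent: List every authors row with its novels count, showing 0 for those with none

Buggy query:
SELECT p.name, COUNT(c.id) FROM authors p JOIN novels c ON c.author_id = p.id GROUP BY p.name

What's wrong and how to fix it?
Bug: INNER JOIN drops authors rows that have no matching novels rows

Fix: Use LEFT JOIN so parents without children still appear (COUNT(c.id) gives 0)

Corrected query:
SELECT p.name, COUNT(c.id) FROM authors p LEFT JOIN novels c ON c.author_id = p.id GROUP BY p.name

Result:
name    | COUNT(c.id)
--------+------------
Asimov  | 1          
Austen  | 1          
Borges  | 0          
Orwell  | 1          
Tolkien | 2          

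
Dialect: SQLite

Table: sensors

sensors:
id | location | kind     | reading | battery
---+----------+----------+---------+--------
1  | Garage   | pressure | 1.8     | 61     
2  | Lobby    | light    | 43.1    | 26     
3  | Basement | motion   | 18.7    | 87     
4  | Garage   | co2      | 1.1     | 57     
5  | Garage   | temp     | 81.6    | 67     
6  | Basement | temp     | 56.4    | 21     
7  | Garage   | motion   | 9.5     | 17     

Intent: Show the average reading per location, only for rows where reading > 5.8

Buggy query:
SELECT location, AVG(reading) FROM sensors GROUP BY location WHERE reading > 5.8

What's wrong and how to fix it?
Bug: WHERE cannot follow GROUP BY

Fix: Place WHERE between FROM and GROUP BY

Corrected query:
SELECT location, AVG(reading) FROM sensors WHERE reading > 5.8 GROUP BY location

Result:
location | AVG(reading)
---------+-------------
Basement | 37.55       
Garage   | 45.55       
Lobby    | 43.1        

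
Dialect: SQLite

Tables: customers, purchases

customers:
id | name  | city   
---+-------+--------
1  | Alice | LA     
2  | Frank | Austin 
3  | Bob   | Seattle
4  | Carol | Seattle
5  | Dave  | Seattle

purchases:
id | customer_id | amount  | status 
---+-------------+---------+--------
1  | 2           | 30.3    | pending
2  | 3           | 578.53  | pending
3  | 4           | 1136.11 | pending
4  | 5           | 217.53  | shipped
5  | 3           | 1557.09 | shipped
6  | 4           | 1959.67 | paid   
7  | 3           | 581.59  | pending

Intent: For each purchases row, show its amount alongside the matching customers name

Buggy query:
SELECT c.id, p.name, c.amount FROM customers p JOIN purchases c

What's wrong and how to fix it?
Bug: JOIN with no ON clause produces a cartesian product; every purchases row pairs with every customers row

Fix: Specify the join condition linking the foreign key to the parent id

Corrected query:
SELECT c.id, p.name, c.amount FROM customers p JOIN purchases c ON c.customer_id = p.id

Result:
id | name  | amount 
---+-------+--------
1  | Frank | 30.3   
2  | Bob   | 578.53 
3  | Carol | 1136.11
4  | Dave  | 217.53 
5  | Bob   | 1557.09
6  | Carol | 1959.67
7  | Bob   | 581.59 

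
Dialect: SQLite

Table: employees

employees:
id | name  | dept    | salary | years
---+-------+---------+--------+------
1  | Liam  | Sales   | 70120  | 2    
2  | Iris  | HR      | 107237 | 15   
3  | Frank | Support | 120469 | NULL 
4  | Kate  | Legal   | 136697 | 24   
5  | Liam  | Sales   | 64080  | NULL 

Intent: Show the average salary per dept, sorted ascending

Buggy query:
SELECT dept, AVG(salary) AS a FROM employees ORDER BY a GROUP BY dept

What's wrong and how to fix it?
Bug: GROUP BY must precede ORDER BY

Fix: Reorder: SELECT … FROM … GROUP BY … ORDER BY …

Corrected query:
SELECT dept, AVG(salary) AS a FROM employees GROUP BY dept ORDER BY a

Result:
dept    | a     
--------+-------
Sales   | 67100 
HR      | 107237
Support | 120469
Legal   | 136697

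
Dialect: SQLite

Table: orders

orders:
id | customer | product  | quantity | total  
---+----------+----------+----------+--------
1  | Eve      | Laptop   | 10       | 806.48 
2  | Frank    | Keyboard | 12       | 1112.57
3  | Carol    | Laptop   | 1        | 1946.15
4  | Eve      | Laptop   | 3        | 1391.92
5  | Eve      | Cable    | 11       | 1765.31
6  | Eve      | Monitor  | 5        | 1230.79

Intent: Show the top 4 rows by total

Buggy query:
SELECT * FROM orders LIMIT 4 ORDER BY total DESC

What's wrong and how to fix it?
Bug: ORDER BY cannot follow LIMIT; LIMIT is the final clause

Fix: Swap the clauses: ORDER BY first, then LIMIT

Corrected query:
SELECT * FROM orders ORDER BY total DESC LIMIT 4

Result:
id | customer | product | quantity | total  
---+----------+---------+----------+--------
3  | Carol    | Laptop  | 1        | 1946.15
5  | Eve      | Cable   | 11       | 1765.31
4  | Eve      | Laptop  | 3        | 1391.92
6  | Eve      | Monitor | 5        | 1230.79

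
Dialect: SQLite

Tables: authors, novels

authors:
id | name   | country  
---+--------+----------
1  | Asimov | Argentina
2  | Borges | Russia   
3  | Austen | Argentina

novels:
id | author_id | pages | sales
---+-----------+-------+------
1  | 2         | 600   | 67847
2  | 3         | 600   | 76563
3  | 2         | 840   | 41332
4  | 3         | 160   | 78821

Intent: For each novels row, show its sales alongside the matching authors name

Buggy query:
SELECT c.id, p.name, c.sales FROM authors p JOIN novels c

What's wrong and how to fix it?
Bug: Missing join condition: each novels row is matched to all authors rows instead of just its own

Fix: Add ON c.author_id = p.id to the JOIN

Corrected query:
SELECT c.id, p.name, c.sales FROM authors p JOIN novels c ON c.author_id = p.id

Result:
id | name   | sales
---+--------+------
1  | Borges | 67847
2  | Austen | 76563
3  | Borges | 41332
4  | Austen | 78821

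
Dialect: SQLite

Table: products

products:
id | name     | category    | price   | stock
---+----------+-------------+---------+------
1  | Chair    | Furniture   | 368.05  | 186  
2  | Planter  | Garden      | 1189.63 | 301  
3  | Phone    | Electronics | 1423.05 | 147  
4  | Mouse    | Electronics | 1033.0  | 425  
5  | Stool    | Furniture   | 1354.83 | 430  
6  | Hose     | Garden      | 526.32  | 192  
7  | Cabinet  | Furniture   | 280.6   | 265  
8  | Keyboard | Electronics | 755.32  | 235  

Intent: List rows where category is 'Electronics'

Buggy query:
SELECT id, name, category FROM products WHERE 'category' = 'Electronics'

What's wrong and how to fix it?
Bug: Single quotes denote string literals in SQL; the column name is being compared as a constant string

Fix: Remove the quotes around the column name (or use double quotes for an identifier)

Corrected query:
SELECT id, name, category FROM products WHERE category = 'Electronics'

Result:
id | name     | category   
---+----------+------------
3  | Phone    | Electronics
4  | Mouse    | Electronics
8  | Keyboard | Electronics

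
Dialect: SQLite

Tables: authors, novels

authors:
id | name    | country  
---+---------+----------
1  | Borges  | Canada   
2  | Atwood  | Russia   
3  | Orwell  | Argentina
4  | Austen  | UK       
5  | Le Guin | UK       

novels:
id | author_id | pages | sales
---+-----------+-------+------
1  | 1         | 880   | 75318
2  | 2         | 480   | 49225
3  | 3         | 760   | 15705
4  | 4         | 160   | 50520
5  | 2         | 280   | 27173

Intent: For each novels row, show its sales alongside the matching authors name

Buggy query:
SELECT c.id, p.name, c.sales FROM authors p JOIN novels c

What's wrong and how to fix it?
Bug: JOIN with no ON clause produces a cartesian product; every novels row pairs with every authors row

Fix: Specify the join condition linking the foreign key to the parent id

Corrected query:
SELECT c.id, p.name, c.sales FROM authors p JOIN novels c ON c.author_id = p.id

Result:
id | name   | sales
---+--------+------
1  | Borges | 75318
2  | Atwood | 49225
3  | Orwell | 15705
4  | Austen | 50520
5  | Atwood | 27173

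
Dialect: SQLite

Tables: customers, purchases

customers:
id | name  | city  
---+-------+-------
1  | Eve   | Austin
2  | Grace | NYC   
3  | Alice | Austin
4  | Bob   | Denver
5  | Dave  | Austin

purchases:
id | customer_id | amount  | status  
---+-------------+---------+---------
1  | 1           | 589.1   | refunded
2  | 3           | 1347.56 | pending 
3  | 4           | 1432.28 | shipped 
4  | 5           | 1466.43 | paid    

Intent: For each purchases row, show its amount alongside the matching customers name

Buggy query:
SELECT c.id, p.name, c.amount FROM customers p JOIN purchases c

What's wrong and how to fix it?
Bug: JOIN with no ON clause produces a cartesian product; every purchases row pairs with every customers row

Fix: Specify the join condition linking the foreign key to the parent id

Corrected query:
SELECT c.id, p.name, c.amount FROM customers p JOIN purchases c ON c.customer_id = p.id

Result:
id | name  | amount 
---+-------+--------
1  | Eve   | 589.1  
2  | Alice | 1347.56
3  | Bob   | 1432.28
4  | Dave  | 1466.43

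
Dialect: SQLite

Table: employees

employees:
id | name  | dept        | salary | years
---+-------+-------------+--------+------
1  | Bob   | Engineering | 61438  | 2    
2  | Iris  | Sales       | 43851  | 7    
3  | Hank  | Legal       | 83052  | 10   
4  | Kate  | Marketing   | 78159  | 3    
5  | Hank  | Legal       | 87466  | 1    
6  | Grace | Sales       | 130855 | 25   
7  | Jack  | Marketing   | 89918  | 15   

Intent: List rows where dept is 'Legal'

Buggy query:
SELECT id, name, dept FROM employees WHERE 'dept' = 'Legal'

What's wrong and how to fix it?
Bug: Single quotes denote string literals in SQL; the column name is being compared as a constant string

Fix: Remove the quotes around the column name (or use double quotes for an identifier)

Corrected query:
SELECT id, name, dept FROM employees WHERE dept = 'Legal'

Result:
id | name | dept 
---+------+------
3  | Hank | Legal
5  | Hank | Legal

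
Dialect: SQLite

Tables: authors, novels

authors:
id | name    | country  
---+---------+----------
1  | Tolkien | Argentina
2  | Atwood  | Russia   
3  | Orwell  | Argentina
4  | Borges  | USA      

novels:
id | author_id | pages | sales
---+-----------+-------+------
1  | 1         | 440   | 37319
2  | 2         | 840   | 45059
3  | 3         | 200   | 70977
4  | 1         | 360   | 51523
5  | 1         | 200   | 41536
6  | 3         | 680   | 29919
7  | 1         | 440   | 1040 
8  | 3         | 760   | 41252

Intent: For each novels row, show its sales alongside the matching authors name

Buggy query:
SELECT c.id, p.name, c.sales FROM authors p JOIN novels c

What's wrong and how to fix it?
Bug: Missing join condition: each novels row is matched to all authors rows instead of just its own

Fix: Specify the join condition linking the foreign key to the parent id

Corrected query:
SELECT c.id, p.name, c.sales FROM authors p JOIN novels c ON c.author_id = p.id

Result:
id | name    | sales
---+---------+------
1  | Tolkien | 37319
2  | Atwood  | 45059
3  | Orwell  | 70977
4  | Tolkien | 51523
5  | Tolkien | 41536
6  | Orwell  | 29919
7  | Tolkien | 1040 
8  | Orwell  | 41252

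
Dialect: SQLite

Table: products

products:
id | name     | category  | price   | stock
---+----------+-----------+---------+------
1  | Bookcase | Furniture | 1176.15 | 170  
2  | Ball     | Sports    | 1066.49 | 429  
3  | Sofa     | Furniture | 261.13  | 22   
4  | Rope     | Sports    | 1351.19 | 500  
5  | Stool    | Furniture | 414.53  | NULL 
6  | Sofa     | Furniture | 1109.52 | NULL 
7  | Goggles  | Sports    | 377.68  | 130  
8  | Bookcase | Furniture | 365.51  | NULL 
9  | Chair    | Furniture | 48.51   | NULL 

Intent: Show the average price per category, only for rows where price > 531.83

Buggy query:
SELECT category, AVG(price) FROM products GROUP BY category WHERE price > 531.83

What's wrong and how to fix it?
Bug: WHERE cannot follow GROUP BY

Fix: Move the WHERE clause before GROUP BY

Corrected query:
SELECT category, AVG(price) FROM products WHERE price > 531.83 GROUP BY category

Result:
category  | AVG(price)
----------+-----------
Furniture | 1142.835  
Sports    | 1208.84   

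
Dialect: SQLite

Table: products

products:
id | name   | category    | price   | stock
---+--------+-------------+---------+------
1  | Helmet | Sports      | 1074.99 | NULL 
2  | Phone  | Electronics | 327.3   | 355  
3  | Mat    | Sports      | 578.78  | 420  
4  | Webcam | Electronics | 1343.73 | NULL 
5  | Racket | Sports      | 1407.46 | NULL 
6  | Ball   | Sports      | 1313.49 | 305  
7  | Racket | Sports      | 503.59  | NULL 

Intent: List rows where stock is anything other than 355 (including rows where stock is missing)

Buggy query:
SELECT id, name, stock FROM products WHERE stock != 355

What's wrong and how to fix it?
Bug: Inequality against NULL is unknown, not true; rows with NULL are dropped

Fix: Add an explicit OR stock IS NULL to include the missing-value rows

Corrected query:
SELECT id, name, stock FROM products WHERE stock != 355 OR stock IS NULL

Result:
id | name   | stock
---+--------+------
1  | Helmet | NULL 
3  | Mat    | 420  
4  | Webcam | NULL 
5  | Racket | NULL 
6  | Ball   | 305  
7  | Racket | NULL 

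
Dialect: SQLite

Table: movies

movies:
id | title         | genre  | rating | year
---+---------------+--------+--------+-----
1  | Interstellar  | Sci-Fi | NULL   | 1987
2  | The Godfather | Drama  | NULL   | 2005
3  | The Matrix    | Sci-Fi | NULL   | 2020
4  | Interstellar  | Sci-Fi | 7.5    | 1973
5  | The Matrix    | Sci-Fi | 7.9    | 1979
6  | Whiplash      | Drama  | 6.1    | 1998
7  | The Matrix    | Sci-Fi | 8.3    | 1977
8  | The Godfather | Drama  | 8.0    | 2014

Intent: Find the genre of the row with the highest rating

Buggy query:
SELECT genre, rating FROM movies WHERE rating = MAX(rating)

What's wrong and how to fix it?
Bug: MAX(rating) is an aggregate and cannot be used directly in WHERE

Fix: Use a subquery: WHERE rating = (SELECT MAX(rating) FROM movies)

Corrected query:
SELECT genre, rating FROM movies WHERE rating = (SELECT MAX(rating) FROM movies)

Result:
genre  | rating
-------+-------
Sci-Fi | 8.3   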